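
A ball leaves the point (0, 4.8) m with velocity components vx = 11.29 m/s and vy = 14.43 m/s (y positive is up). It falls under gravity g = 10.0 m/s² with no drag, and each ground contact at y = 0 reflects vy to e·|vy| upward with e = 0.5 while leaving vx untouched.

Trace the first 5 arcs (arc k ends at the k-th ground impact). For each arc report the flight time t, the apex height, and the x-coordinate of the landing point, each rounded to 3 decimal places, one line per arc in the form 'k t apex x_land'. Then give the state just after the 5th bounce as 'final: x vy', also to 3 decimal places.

1 3.187 15.211 35.984
2 1.744 3.803 55.676
3 0.872 0.951 65.522
4 0.436 0.238 70.445
5 0.218 0.059 72.906
final: 72.906 0.545

Arc 1: start y=4.800, vy=14.430 → t=3.187, apex=15.211, x_land=35.984, impact vy=-17.442
  bounce: vy ← 0.5·17.442 = 8.721
Arc 2: start y=0.000, vy=8.721 → t=1.744, apex=3.803, x_land=55.676, impact vy=-8.721
  bounce: vy ← 0.5·8.721 = 4.361
Arc 3: start y=0.000, vy=4.361 → t=0.872, apex=0.951, x_land=65.522, impact vy=-4.361
  bounce: vy ← 0.5·4.361 = 2.180
Arc 4: start y=0.000, vy=2.180 → t=0.436, apex=0.238, x_land=70.445, impact vy=-2.180
  bounce: vy ← 0.5·2.180 = 1.090
Arc 5: start y=0.000, vy=1.090 → t=0.218, apex=0.059, x_land=72.906, impact vy=-1.090
  bounce: vy ← 0.5·1.090 = 0.545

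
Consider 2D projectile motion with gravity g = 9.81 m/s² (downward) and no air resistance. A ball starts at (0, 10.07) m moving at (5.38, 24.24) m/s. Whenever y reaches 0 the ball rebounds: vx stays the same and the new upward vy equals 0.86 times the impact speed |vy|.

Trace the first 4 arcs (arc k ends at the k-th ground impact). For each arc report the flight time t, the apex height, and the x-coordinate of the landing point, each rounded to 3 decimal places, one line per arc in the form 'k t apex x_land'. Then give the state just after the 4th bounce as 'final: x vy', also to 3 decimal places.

Arc 1: start y=10.070, vy=24.240 → t=5.327, apex=40.018, x_land=28.661, impact vy=-28.021
  bounce: vy ← 0.86·28.021 = 24.098
Arc 2: start y=0.000, vy=24.098 → t=4.913, apex=29.597, x_land=55.092, impact vy=-24.098
  bounce: vy ← 0.86·24.098 = 20.724
Arc 3: start y=0.000, vy=20.724 → t=4.225, apex=21.890, x_land=77.823, impact vy=-20.724
  bounce: vy ← 0.86·20.724 = 17.823
Arc 4: start y=0.000, vy=17.823 → t=3.634, apex=16.190, x_land=97.372, impact vy=-17.823
  bounce: vy ← 0.86·17.823 = 15.327

1 5.327 40.018 28.661
2 4.913 29.597 55.092
3 4.225 21.890 77.823
4 3.634 16.190 97.372
final: 97.372 15.327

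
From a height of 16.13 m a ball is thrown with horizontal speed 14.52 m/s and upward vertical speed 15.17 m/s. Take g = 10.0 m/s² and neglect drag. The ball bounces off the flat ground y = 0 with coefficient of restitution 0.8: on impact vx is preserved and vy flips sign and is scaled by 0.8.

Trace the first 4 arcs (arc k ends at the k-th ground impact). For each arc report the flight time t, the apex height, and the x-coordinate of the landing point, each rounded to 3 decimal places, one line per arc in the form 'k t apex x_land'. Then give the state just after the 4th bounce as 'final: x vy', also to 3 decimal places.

1 3.868 27.636 56.164
2 3.762 17.687 110.782
3 3.009 11.320 154.478
4 2.407 7.245 189.434
final: 189.434 9.630

Arc 1: start y=16.130, vy=15.170 → t=3.868, apex=27.636, x_land=56.164, impact vy=-23.510
  bounce: vy ← 0.8·23.510 = 18.808
Arc 2: start y=0.000, vy=18.808 → t=3.762, apex=17.687, x_land=110.782, impact vy=-18.808
  bounce: vy ← 0.8·18.808 = 15.047
Arc 3: start y=0.000, vy=15.047 → t=3.009, apex=11.320, x_land=154.478, impact vy=-15.047
  bounce: vy ← 0.8·15.047 = 12.037
Arc 4: start y=0.000, vy=12.037 → t=2.407, apex=7.245, x_land=189.434, impact vy=-12.037
  bounce: vy ← 0.8·12.037 = 9.630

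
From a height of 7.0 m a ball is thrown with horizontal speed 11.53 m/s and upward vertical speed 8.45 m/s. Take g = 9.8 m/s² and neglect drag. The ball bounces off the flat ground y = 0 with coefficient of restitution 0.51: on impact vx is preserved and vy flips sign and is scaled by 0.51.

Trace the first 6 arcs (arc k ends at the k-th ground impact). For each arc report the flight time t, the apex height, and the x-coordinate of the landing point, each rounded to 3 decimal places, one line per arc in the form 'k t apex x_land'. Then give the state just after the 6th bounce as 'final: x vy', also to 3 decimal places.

Arc 1: start y=7.000, vy=8.450 → t=2.336, apex=10.643, x_land=26.934, impact vy=-14.443
  bounce: vy ← 0.51·14.443 = 7.366
Arc 2: start y=0.000, vy=7.366 → t=1.503, apex=2.768, x_land=44.267, impact vy=-7.366
  bounce: vy ← 0.51·7.366 = 3.757
Arc 3: start y=0.000, vy=3.757 → t=0.767, apex=0.720, x_land=53.107, impact vy=-3.757
  bounce: vy ← 0.51·3.757 = 1.916
Arc 4: start y=0.000, vy=1.916 → t=0.391, apex=0.187, x_land=57.615, impact vy=-1.916
  bounce: vy ← 0.51·1.916 = 0.977
Arc 5: start y=0.000, vy=0.977 → t=0.199, apex=0.049, x_land=59.914, impact vy=-0.977
  bounce: vy ← 0.51·0.977 = 0.498
Arc 6: start y=0.000, vy=0.498 → t=0.102, apex=0.013, x_land=61.087, impact vy=-0.498
  bounce: vy ← 0.51·0.498 = 0.254

1 2.336 10.643 26.934
2 1.503 2.768 44.267
3 0.767 0.720 53.107
4 0.391 0.187 57.615
5 0.199 0.049 59.914
6 0.102 0.013 61.087
final: 61.087 0.254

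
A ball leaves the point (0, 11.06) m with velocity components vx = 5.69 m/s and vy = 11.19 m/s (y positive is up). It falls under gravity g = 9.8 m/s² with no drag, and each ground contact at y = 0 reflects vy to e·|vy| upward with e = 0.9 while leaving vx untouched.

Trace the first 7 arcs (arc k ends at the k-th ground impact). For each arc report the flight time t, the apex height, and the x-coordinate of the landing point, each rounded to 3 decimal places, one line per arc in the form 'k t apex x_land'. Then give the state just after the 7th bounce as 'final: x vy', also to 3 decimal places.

Arc 1: start y=11.060, vy=11.190 → t=3.029, apex=17.449, x_land=17.234, impact vy=-18.493
  bounce: vy ← 0.9·18.493 = 16.644
Arc 2: start y=0.000, vy=16.644 → t=3.397, apex=14.133, x_land=36.561, impact vy=-16.644
  bounce: vy ← 0.9·16.644 = 14.979
Arc 3: start y=0.000, vy=14.979 → t=3.057, apex=11.448, x_land=53.956, impact vy=-14.979
  bounce: vy ← 0.9·14.979 = 13.481
Arc 4: start y=0.000, vy=13.481 → t=2.751, apex=9.273, x_land=69.611, impact vy=-13.481
  bounce: vy ← 0.9·13.481 = 12.133
Arc 5: start y=0.000, vy=12.133 → t=2.476, apex=7.511, x_land=83.700, impact vy=-12.133
  bounce: vy ← 0.9·12.133 = 10.920
Arc 6: start y=0.000, vy=10.920 → t=2.229, apex=6.084, x_land=96.381, impact vy=-10.920
  bounce: vy ← 0.9·10.920 = 9.828
Arc 7: start y=0.000, vy=9.828 → t=2.006, apex=4.928, x_land=107.793, impact vy=-9.828
  bounce: vy ← 0.9·9.828 = 8.845

1 3.029 17.449 17.234
2 3.397 14.133 36.561
3 3.057 11.448 53.956
4 2.751 9.273 69.611
5 2.476 7.511 83.700
6 2.229 6.084 96.381
7 2.006 4.928 107.793
final: 107.793 8.845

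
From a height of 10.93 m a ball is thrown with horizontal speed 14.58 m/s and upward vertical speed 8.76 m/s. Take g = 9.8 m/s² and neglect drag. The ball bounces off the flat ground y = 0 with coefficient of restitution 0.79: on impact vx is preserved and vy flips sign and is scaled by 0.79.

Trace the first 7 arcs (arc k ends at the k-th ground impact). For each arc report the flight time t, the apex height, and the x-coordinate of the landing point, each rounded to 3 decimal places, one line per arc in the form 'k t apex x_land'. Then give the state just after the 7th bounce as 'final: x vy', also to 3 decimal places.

Arc 1: start y=10.930, vy=8.760 → t=2.634, apex=14.845, x_land=38.410, impact vy=-17.058
  bounce: vy ← 0.79·17.058 = 13.476
Arc 2: start y=0.000, vy=13.476 → t=2.750, apex=9.265, x_land=78.507, impact vy=-13.476
  bounce: vy ← 0.79·13.476 = 10.646
Arc 3: start y=0.000, vy=10.646 → t=2.173, apex=5.782, x_land=110.184, impact vy=-10.646
  bounce: vy ← 0.79·10.646 = 8.410
Arc 4: start y=0.000, vy=8.410 → t=1.716, apex=3.609, x_land=135.208, impact vy=-8.410
  bounce: vy ← 0.79·8.410 = 6.644
Arc 5: start y=0.000, vy=6.644 → t=1.356, apex=2.252, x_land=154.977, impact vy=-6.644
  bounce: vy ← 0.79·6.644 = 5.249
Arc 6: start y=0.000, vy=5.249 → t=1.071, apex=1.406, x_land=170.595, impact vy=-5.249
  bounce: vy ← 0.79·5.249 = 4.147
Arc 7: start y=0.000, vy=4.147 → t=0.846, apex=0.877, x_land=182.933, impact vy=-4.147
  bounce: vy ← 0.79·4.147 = 3.276

1 2.634 14.845 38.410
2 2.750 9.265 78.507
3 2.173 5.782 110.184
4 1.716 3.609 135.208
5 1.356 2.252 154.977
6 1.071 1.406 170.595
7 0.846 0.877 182.933
final: 182.933 3.276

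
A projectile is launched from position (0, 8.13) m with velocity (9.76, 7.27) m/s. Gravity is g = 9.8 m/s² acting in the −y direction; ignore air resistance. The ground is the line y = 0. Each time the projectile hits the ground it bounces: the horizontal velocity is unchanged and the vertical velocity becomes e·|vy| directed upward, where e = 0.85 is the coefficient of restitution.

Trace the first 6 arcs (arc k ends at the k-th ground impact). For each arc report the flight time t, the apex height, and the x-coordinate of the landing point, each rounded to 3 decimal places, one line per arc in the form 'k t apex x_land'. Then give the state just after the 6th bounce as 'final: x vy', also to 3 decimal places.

Arc 1: start y=8.130, vy=7.270 → t=2.228, apex=10.827, x_land=21.748, impact vy=-14.567
  bounce: vy ← 0.85·14.567 = 12.382
Arc 2: start y=0.000, vy=12.382 → t=2.527, apex=7.822, x_land=46.411, impact vy=-12.382
  bounce: vy ← 0.85·12.382 = 10.525
Arc 3: start y=0.000, vy=10.525 → t=2.148, apex=5.652, x_land=67.375, impact vy=-10.525
  bounce: vy ← 0.85·10.525 = 8.946
Arc 4: start y=0.000, vy=8.946 → t=1.826, apex=4.083, x_land=85.194, impact vy=-8.946
  bounce: vy ← 0.85·8.946 = 7.604
Arc 5: start y=0.000, vy=7.604 → t=1.552, apex=2.950, x_land=100.340, impact vy=-7.604
  bounce: vy ← 0.85·7.604 = 6.464
Arc 6: start y=0.000, vy=6.464 → t=1.319, apex=2.131, x_land=113.214, impact vy=-6.464
  bounce: vy ← 0.85·6.464 = 5.494

1 2.228 10.827 21.748
2 2.527 7.822 46.411
3 2.148 5.652 67.375
4 1.826 4.083 85.194
5 1.552 2.950 100.340
6 1.319 2.131 113.214
final: 113.214 5.494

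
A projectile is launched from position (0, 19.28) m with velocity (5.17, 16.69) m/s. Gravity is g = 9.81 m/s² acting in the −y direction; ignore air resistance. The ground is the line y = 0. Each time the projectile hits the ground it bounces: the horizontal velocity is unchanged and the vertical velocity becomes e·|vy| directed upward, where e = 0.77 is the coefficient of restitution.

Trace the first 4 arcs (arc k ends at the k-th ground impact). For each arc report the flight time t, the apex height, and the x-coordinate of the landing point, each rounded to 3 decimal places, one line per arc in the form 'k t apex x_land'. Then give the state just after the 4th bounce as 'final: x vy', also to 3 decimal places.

Arc 1: start y=19.280, vy=16.690 → t=4.314, apex=33.478, x_land=22.303, impact vy=-25.629
  bounce: vy ← 0.77·25.629 = 19.734
Arc 2: start y=0.000, vy=19.734 → t=4.023, apex=19.849, x_land=43.103, impact vy=-19.734
  bounce: vy ← 0.77·19.734 = 15.195
Arc 3: start y=0.000, vy=15.195 → t=3.098, apex=11.768, x_land=59.119, impact vy=-15.195
  bounce: vy ← 0.77·15.195 = 11.700
Arc 4: start y=0.000, vy=11.700 → t=2.385, apex=6.977, x_land=71.451, impact vy=-11.700
  bounce: vy ← 0.77·11.700 = 9.009

1 4.314 33.478 22.303
2 4.023 19.849 43.103
3 3.098 11.768 59.119
4 2.385 6.977 71.451
final: 71.451 9.009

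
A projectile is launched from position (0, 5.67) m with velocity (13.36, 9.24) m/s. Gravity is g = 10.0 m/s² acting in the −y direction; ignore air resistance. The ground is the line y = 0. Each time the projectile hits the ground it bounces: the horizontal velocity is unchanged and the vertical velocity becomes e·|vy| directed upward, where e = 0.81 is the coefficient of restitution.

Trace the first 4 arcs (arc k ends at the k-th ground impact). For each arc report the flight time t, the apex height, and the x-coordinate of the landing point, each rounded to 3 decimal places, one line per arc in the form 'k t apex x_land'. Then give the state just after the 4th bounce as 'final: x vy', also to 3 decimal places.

Arc 1: start y=5.670, vy=9.240 → t=2.334, apex=9.939, x_land=31.181, impact vy=-14.099
  bounce: vy ← 0.81·14.099 = 11.420
Arc 2: start y=0.000, vy=11.420 → t=2.284, apex=6.521, x_land=61.695, impact vy=-11.420
  bounce: vy ← 0.81·11.420 = 9.250
Arc 3: start y=0.000, vy=9.250 → t=1.850, apex=4.278, x_land=86.412, impact vy=-9.250
  bounce: vy ← 0.81·9.250 = 7.493
Arc 4: start y=0.000, vy=7.493 → t=1.499, apex=2.807, x_land=106.432, impact vy=-7.493
  bounce: vy ← 0.81·7.493 = 6.069

1 2.334 9.939 31.181
2 2.284 6.521 61.695
3 1.850 4.278 86.412
4 1.499 2.807 106.432
final: 106.432 6.069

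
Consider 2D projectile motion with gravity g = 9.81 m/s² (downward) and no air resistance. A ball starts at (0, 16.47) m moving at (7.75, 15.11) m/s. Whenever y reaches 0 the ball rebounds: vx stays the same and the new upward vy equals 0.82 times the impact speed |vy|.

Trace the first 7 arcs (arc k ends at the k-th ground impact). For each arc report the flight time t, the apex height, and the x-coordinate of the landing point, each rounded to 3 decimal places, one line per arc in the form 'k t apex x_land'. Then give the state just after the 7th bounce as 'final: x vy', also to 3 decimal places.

Arc 1: start y=16.470, vy=15.110 → t=3.934, apex=28.107, x_land=30.489, impact vy=-23.483
  bounce: vy ← 0.82·23.483 = 19.256
Arc 2: start y=0.000, vy=19.256 → t=3.926, apex=18.899, x_land=60.914, impact vy=-19.256
  bounce: vy ← 0.82·19.256 = 15.790
Arc 3: start y=0.000, vy=15.790 → t=3.219, apex=12.708, x_land=85.862, impact vy=-15.790
  bounce: vy ← 0.82·15.790 = 12.948
Arc 4: start y=0.000, vy=12.948 → t=2.640, apex=8.545, x_land=106.320, impact vy=-12.948
  bounce: vy ← 0.82·12.948 = 10.617
Arc 5: start y=0.000, vy=10.617 → t=2.165, apex=5.745, x_land=123.096, impact vy=-10.617
  bounce: vy ← 0.82·10.617 = 8.706
Arc 6: start y=0.000, vy=8.706 → t=1.775, apex=3.863, x_land=136.851, impact vy=-8.706
  bounce: vy ← 0.82·8.706 = 7.139
Arc 7: start y=0.000, vy=7.139 → t=1.455, apex=2.598, x_land=148.131, impact vy=-7.139
  bounce: vy ← 0.82·7.139 = 5.854

1 3.934 28.107 30.489
2 3.926 18.899 60.914
3 3.219 12.708 85.862
4 2.640 8.545 106.320
5 2.165 5.745 123.096
6 1.775 3.863 136.851
7 1.455 2.598 148.131
final: 148.131 5.854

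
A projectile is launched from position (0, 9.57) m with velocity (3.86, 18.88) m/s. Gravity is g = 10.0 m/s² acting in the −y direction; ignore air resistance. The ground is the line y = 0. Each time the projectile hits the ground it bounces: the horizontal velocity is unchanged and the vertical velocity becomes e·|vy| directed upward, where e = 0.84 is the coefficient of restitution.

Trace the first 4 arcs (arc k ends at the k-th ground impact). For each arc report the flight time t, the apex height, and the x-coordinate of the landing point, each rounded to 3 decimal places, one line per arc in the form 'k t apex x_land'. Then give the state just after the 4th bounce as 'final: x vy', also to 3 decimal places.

Arc 1: start y=9.570, vy=18.880 → t=4.229, apex=27.393, x_land=16.323, impact vy=-23.406
  bounce: vy ← 0.84·23.406 = 19.661
Arc 2: start y=0.000, vy=19.661 → t=3.932, apex=19.328, x_land=31.501, impact vy=-19.661
  bounce: vy ← 0.84·19.661 = 16.515
Arc 3: start y=0.000, vy=16.515 → t=3.303, apex=13.638, x_land=44.251, impact vy=-16.515
  bounce: vy ← 0.84·16.515 = 13.873
Arc 4: start y=0.000, vy=13.873 → t=2.775, apex=9.623, x_land=54.961, impact vy=-13.873
  bounce: vy ← 0.84·13.873 = 11.653

1 4.229 27.393 16.323
2 3.932 19.328 31.501
3 3.303 13.638 44.251
4 2.775 9.623 54.961
final: 54.961 11.653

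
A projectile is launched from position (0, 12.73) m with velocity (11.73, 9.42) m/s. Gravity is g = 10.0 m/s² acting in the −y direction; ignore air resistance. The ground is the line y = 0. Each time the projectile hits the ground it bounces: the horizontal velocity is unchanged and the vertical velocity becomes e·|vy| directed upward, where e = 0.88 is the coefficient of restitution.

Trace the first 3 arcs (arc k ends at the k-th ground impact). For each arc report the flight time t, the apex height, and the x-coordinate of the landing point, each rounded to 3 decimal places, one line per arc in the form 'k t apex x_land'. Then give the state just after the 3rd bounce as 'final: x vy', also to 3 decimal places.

1 2.795 17.167 32.785
2 3.261 13.294 71.038
3 2.870 10.295 104.701
final: 104.701 12.627

Arc 1: start y=12.730, vy=9.420 → t=2.795, apex=17.167, x_land=32.785, impact vy=-18.529
  bounce: vy ← 0.88·18.529 = 16.306
Arc 2: start y=0.000, vy=16.306 → t=3.261, apex=13.294, x_land=71.038, impact vy=-16.306
  bounce: vy ← 0.88·16.306 = 14.349
Arc 3: start y=0.000, vy=14.349 → t=2.870, apex=10.295, x_land=104.701, impact vy=-14.349
  bounce: vy ← 0.88·14.349 = 12.627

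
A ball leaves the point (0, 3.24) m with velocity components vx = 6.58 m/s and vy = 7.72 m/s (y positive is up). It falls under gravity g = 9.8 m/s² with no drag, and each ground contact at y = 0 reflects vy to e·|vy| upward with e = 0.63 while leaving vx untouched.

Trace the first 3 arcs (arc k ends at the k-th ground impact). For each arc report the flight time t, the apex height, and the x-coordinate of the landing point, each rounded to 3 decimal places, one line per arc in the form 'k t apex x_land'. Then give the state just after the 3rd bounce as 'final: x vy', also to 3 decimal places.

1 1.920 6.281 12.633
2 1.427 2.493 22.020
3 0.899 0.989 27.933
final: 27.933 2.774

Arc 1: start y=3.240, vy=7.720 → t=1.920, apex=6.281, x_land=12.633, impact vy=-11.095
  bounce: vy ← 0.63·11.095 = 6.990
Arc 2: start y=0.000, vy=6.990 → t=1.427, apex=2.493, x_land=22.020, impact vy=-6.990
  bounce: vy ← 0.63·6.990 = 4.404
Arc 3: start y=0.000, vy=4.404 → t=0.899, apex=0.989, x_land=27.933, impact vy=-4.404
  bounce: vy ← 0.63·4.404 = 2.774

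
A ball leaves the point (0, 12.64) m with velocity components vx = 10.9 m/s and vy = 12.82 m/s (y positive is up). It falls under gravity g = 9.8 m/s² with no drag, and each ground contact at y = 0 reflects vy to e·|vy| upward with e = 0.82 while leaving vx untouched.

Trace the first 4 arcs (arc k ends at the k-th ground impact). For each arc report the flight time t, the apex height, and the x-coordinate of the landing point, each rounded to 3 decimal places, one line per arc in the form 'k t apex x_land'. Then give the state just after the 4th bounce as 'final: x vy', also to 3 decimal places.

1 3.380 21.025 36.838
2 3.397 14.137 73.867
3 2.786 9.506 104.231
4 2.284 6.392 129.129
final: 129.129 9.178

Arc 1: start y=12.640, vy=12.820 → t=3.380, apex=21.025, x_land=36.838, impact vy=-20.300
  bounce: vy ← 0.82·20.300 = 16.646
Arc 2: start y=0.000, vy=16.646 → t=3.397, apex=14.137, x_land=73.867, impact vy=-16.646
  bounce: vy ← 0.82·16.646 = 13.650
Arc 3: start y=0.000, vy=13.650 → t=2.786, apex=9.506, x_land=104.231, impact vy=-13.650
  bounce: vy ← 0.82·13.650 = 11.193
Arc 4: start y=0.000, vy=11.193 → t=2.284, apex=6.392, x_land=129.129, impact vy=-11.193
  bounce: vy ← 0.82·11.193 = 9.178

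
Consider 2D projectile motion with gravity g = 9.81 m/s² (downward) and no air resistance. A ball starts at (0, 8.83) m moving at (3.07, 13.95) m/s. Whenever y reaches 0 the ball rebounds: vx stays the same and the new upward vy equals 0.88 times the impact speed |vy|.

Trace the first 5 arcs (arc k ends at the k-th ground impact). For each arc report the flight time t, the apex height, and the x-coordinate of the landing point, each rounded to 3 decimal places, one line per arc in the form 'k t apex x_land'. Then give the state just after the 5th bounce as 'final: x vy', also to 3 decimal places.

Arc 1: start y=8.830, vy=13.950 → t=3.377, apex=18.749, x_land=10.368, impact vy=-19.179
  bounce: vy ← 0.88·19.179 = 16.878
Arc 2: start y=0.000, vy=16.878 → t=3.441, apex=14.519, x_land=20.931, impact vy=-16.878
  bounce: vy ← 0.88·16.878 = 14.852
Arc 3: start y=0.000, vy=14.852 → t=3.028, apex=11.243, x_land=30.227, impact vy=-14.852
  bounce: vy ← 0.88·14.852 = 13.070
Arc 4: start y=0.000, vy=13.070 → t=2.665, apex=8.707, x_land=38.408, impact vy=-13.070
  bounce: vy ← 0.88·13.070 = 11.502
Arc 5: start y=0.000, vy=11.502 → t=2.345, apex=6.743, x_land=45.607, impact vy=-11.502
  bounce: vy ← 0.88·11.502 = 10.122

1 3.377 18.749 10.368
2 3.441 14.519 20.931
3 3.028 11.243 30.227
4 2.665 8.707 38.408
5 2.345 6.743 45.607
final: 45.607 10.122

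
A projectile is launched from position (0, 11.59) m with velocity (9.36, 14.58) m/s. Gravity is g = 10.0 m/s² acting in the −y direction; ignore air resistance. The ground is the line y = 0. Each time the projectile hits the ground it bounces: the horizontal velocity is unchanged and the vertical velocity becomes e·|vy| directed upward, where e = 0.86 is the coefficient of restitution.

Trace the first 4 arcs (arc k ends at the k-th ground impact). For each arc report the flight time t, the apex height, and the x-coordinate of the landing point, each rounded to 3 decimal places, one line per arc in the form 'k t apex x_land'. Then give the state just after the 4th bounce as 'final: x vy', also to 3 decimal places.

Arc 1: start y=11.590, vy=14.580 → t=3.566, apex=22.219, x_land=33.378, impact vy=-21.080
  bounce: vy ← 0.86·21.080 = 18.129
Arc 2: start y=0.000, vy=18.129 → t=3.626, apex=16.433, x_land=67.315, impact vy=-18.129
  bounce: vy ← 0.86·18.129 = 15.591
Arc 3: start y=0.000, vy=15.591 → t=3.118, apex=12.154, x_land=96.502, impact vy=-15.591
  bounce: vy ← 0.86·15.591 = 13.408
Arc 4: start y=0.000, vy=13.408 → t=2.682, apex=8.989, x_land=121.602, impact vy=-13.408
  bounce: vy ← 0.86·13.408 = 11.531

1 3.566 22.219 33.378
2 3.626 16.433 67.315
3 3.118 12.154 96.502
4 2.682 8.989 121.602
final: 121.602 11.531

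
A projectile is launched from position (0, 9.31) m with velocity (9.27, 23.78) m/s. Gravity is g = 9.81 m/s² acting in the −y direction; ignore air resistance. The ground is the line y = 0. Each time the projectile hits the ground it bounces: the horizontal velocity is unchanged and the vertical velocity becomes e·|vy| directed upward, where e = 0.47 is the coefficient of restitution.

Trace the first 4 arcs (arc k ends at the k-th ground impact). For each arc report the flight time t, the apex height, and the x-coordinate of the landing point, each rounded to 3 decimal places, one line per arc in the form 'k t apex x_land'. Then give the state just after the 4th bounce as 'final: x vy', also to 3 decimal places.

1 5.212 38.132 48.318
2 2.621 8.423 72.614
3 1.232 1.861 84.033
4 0.579 0.411 89.400
final: 89.400 1.335

Arc 1: start y=9.310, vy=23.780 → t=5.212, apex=38.132, x_land=48.318, impact vy=-27.352
  bounce: vy ← 0.47·27.352 = 12.856
Arc 2: start y=0.000, vy=12.856 → t=2.621, apex=8.423, x_land=72.614, impact vy=-12.856
  bounce: vy ← 0.47·12.856 = 6.042
Arc 3: start y=0.000, vy=6.042 → t=1.232, apex=1.861, x_land=84.033, impact vy=-6.042
  bounce: vy ← 0.47·6.042 = 2.840
Arc 4: start y=0.000, vy=2.840 → t=0.579, apex=0.411, x_land=89.400, impact vy=-2.840
  bounce: vy ← 0.47·2.840 = 1.335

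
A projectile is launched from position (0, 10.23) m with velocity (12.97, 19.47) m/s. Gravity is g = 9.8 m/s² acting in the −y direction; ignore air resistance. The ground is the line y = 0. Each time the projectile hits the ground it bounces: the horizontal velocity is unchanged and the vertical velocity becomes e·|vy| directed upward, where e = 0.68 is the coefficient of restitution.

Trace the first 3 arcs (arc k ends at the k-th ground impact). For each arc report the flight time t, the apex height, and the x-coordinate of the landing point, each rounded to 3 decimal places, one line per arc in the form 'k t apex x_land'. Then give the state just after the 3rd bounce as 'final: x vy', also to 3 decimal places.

Arc 1: start y=10.230, vy=19.470 → t=4.443, apex=29.571, x_land=57.630, impact vy=-24.075
  bounce: vy ← 0.68·24.075 = 16.371
Arc 2: start y=0.000, vy=16.371 → t=3.341, apex=13.674, x_land=100.962, impact vy=-16.371
  bounce: vy ← 0.68·16.371 = 11.132
Arc 3: start y=0.000, vy=11.132 → t=2.272, apex=6.323, x_land=130.428, impact vy=-11.132
  bounce: vy ← 0.68·11.132 = 7.570

1 4.443 29.571 57.630
2 3.341 13.674 100.962
3 2.272 6.323 130.428
final: 130.428 7.570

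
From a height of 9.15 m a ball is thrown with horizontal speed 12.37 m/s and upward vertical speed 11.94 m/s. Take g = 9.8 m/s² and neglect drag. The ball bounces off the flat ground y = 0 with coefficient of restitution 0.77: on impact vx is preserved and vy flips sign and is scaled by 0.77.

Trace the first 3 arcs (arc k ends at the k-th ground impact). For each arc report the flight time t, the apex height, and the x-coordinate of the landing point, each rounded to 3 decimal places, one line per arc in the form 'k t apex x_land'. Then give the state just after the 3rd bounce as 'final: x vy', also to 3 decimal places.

1 3.049 16.424 37.718
2 2.819 9.738 72.594
3 2.171 5.773 99.449
final: 99.449 8.191

Arc 1: start y=9.150, vy=11.940 → t=3.049, apex=16.424, x_land=37.718, impact vy=-17.942
  bounce: vy ← 0.77·17.942 = 13.815
Arc 2: start y=0.000, vy=13.815 → t=2.819, apex=9.738, x_land=72.594, impact vy=-13.815
  bounce: vy ← 0.77·13.815 = 10.638
Arc 3: start y=0.000, vy=10.638 → t=2.171, apex=5.773, x_land=99.449, impact vy=-10.638
  bounce: vy ← 0.77·10.638 = 8.191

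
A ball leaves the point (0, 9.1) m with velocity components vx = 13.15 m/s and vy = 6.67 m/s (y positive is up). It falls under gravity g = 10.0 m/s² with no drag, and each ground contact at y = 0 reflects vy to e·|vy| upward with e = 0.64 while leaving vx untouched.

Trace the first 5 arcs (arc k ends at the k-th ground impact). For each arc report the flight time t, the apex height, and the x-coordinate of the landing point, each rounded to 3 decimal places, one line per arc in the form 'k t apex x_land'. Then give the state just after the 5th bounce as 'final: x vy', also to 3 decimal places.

Arc 1: start y=9.100, vy=6.670 → t=2.172, apex=11.324, x_land=28.561, impact vy=-15.050
  bounce: vy ← 0.64·15.050 = 9.632
Arc 2: start y=0.000, vy=9.632 → t=1.926, apex=4.638, x_land=53.893, impact vy=-9.632
  bounce: vy ← 0.64·9.632 = 6.164
Arc 3: start y=0.000, vy=6.164 → t=1.233, apex=1.900, x_land=70.105, impact vy=-6.164
  bounce: vy ← 0.64·6.164 = 3.945
Arc 4: start y=0.000, vy=3.945 → t=0.789, apex=0.778, x_land=80.480, impact vy=-3.945
  bounce: vy ← 0.64·3.945 = 2.525
Arc 5: start y=0.000, vy=2.525 → t=0.505, apex=0.319, x_land=87.121, impact vy=-2.525
  bounce: vy ← 0.64·2.525 = 1.616

1 2.172 11.324 28.561
2 1.926 4.638 53.893
3 1.233 1.900 70.105
4 0.789 0.778 80.480
5 0.505 0.319 87.121
final: 87.121 1.616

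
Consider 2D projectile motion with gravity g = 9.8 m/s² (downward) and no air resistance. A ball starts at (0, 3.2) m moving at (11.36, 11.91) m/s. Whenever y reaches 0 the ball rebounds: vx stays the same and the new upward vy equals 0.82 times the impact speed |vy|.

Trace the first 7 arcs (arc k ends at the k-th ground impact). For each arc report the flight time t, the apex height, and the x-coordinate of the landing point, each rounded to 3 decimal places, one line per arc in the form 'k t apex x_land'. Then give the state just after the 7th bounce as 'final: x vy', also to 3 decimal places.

1 2.675 10.437 30.385
2 2.394 7.018 57.576
3 1.963 4.719 79.872
4 1.609 3.173 98.155
5 1.320 2.134 113.147
6 1.082 1.435 125.440
7 0.887 0.965 135.520
final: 135.520 3.565

Arc 1: start y=3.200, vy=11.910 → t=2.675, apex=10.437, x_land=30.385, impact vy=-14.303
  bounce: vy ← 0.82·14.303 = 11.728
Arc 2: start y=0.000, vy=11.728 → t=2.394, apex=7.018, x_land=57.576, impact vy=-11.728
  bounce: vy ← 0.82·11.728 = 9.617
Arc 3: start y=0.000, vy=9.617 → t=1.963, apex=4.719, x_land=79.872, impact vy=-9.617
  bounce: vy ← 0.82·9.617 = 7.886
Arc 4: start y=0.000, vy=7.886 → t=1.609, apex=3.173, x_land=98.155, impact vy=-7.886
  bounce: vy ← 0.82·7.886 = 6.467
Arc 5: start y=0.000, vy=6.467 → t=1.320, apex=2.134, x_land=113.147, impact vy=-6.467
  bounce: vy ← 0.82·6.467 = 5.303
Arc 6: start y=0.000, vy=5.303 → t=1.082, apex=1.435, x_land=125.440, impact vy=-5.303
  bounce: vy ← 0.82·5.303 = 4.348
Arc 7: start y=0.000, vy=4.348 → t=0.887, apex=0.965, x_land=135.520, impact vy=-4.348
  bounce: vy ← 0.82·4.348 = 3.565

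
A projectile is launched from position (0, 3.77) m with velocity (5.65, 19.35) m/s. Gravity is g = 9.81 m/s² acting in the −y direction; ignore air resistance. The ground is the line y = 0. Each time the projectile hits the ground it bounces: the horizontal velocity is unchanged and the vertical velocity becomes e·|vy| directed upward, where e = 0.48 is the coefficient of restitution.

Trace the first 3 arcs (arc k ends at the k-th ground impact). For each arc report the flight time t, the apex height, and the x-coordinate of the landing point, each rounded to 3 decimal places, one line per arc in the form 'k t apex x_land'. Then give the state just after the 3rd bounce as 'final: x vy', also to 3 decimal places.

1 4.131 22.854 23.340
2 2.072 5.265 35.048
3 0.995 1.213 40.668
final: 40.668 2.342

Arc 1: start y=3.770, vy=19.350 → t=4.131, apex=22.854, x_land=23.340, impact vy=-21.175
  bounce: vy ← 0.48·21.175 = 10.164
Arc 2: start y=0.000, vy=10.164 → t=2.072, apex=5.265, x_land=35.048, impact vy=-10.164
  bounce: vy ← 0.48·10.164 = 4.879
Arc 3: start y=0.000, vy=4.879 → t=0.995, apex=1.213, x_land=40.668, impact vy=-4.879
  bounce: vy ← 0.48·4.879 = 2.342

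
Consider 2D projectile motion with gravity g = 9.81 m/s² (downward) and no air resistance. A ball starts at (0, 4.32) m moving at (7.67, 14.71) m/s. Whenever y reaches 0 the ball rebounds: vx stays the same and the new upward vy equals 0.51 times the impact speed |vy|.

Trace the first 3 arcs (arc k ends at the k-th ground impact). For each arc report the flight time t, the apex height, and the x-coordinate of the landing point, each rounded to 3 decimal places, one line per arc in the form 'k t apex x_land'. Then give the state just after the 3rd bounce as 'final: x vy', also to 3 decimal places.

1 3.268 15.349 25.069
2 1.804 3.992 38.908
3 0.920 1.038 45.966
final: 45.966 2.302

Arc 1: start y=4.320, vy=14.710 → t=3.268, apex=15.349, x_land=25.069, impact vy=-17.353
  bounce: vy ← 0.51·17.353 = 8.850
Arc 2: start y=0.000, vy=8.850 → t=1.804, apex=3.992, x_land=38.908, impact vy=-8.850
  bounce: vy ← 0.51·8.850 = 4.514
Arc 3: start y=0.000, vy=4.514 → t=0.920, apex=1.038, x_land=45.966, impact vy=-4.514
  bounce: vy ← 0.51·4.514 = 2.302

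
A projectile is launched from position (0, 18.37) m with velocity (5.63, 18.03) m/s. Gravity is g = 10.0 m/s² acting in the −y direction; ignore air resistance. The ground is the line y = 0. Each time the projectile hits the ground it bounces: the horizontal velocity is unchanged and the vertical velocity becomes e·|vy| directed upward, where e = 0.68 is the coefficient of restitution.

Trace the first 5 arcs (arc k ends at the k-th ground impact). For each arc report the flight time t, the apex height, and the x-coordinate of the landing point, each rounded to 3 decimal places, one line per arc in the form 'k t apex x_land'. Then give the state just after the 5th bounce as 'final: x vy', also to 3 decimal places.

1 4.435 34.624 24.966
2 3.579 16.010 45.115
3 2.434 7.403 58.816
4 1.655 3.423 68.133
5 1.125 1.583 74.469
final: 74.469 3.826

Arc 1: start y=18.370, vy=18.030 → t=4.435, apex=34.624, x_land=24.966, impact vy=-26.315
  bounce: vy ← 0.68·26.315 = 17.894
Arc 2: start y=0.000, vy=17.894 → t=3.579, apex=16.010, x_land=45.115, impact vy=-17.894
  bounce: vy ← 0.68·17.894 = 12.168
Arc 3: start y=0.000, vy=12.168 → t=2.434, apex=7.403, x_land=58.816, impact vy=-12.168
  bounce: vy ← 0.68·12.168 = 8.274
Arc 4: start y=0.000, vy=8.274 → t=1.655, apex=3.423, x_land=68.133, impact vy=-8.274
  bounce: vy ← 0.68·8.274 = 5.627
Arc 5: start y=0.000, vy=5.627 → t=1.125, apex=1.583, x_land=74.469, impact vy=-5.627
  bounce: vy ← 0.68·5.627 = 3.826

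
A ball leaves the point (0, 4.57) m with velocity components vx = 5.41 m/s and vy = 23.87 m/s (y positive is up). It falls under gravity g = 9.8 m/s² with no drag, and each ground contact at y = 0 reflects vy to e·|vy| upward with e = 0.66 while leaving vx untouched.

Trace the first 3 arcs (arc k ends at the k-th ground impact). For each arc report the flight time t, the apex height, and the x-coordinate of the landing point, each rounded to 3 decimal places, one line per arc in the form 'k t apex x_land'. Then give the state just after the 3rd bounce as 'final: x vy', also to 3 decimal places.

Arc 1: start y=4.570, vy=23.870 → t=5.056, apex=33.640, x_land=27.352, impact vy=-25.678
  bounce: vy ← 0.66·25.678 = 16.947
Arc 2: start y=0.000, vy=16.947 → t=3.459, apex=14.654, x_land=46.064, impact vy=-16.947
  bounce: vy ← 0.66·16.947 = 11.185
Arc 3: start y=0.000, vy=11.185 → t=2.283, apex=6.383, x_land=58.413, impact vy=-11.185
  bounce: vy ← 0.66·11.185 = 7.382

1 5.056 33.640 27.352
2 3.459 14.654 46.064
3 2.283 6.383 58.413
final: 58.413 7.382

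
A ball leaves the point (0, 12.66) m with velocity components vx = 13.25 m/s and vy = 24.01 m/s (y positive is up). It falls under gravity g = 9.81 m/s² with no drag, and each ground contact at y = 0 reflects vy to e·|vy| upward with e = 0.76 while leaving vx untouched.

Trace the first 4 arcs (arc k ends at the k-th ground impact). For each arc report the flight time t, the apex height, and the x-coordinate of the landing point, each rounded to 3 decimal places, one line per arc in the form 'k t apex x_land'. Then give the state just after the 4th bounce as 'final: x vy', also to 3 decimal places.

1 5.375 42.042 71.221
2 4.450 24.284 130.185
3 3.382 14.026 174.997
4 2.570 8.102 209.054
final: 209.054 9.582

Arc 1: start y=12.660, vy=24.010 → t=5.375, apex=42.042, x_land=71.221, impact vy=-28.721
  bounce: vy ← 0.76·28.721 = 21.828
Arc 2: start y=0.000, vy=21.828 → t=4.450, apex=24.284, x_land=130.185, impact vy=-21.828
  bounce: vy ← 0.76·21.828 = 16.589
Arc 3: start y=0.000, vy=16.589 → t=3.382, apex=14.026, x_land=174.997, impact vy=-16.589
  bounce: vy ← 0.76·16.589 = 12.608
Arc 4: start y=0.000, vy=12.608 → t=2.570, apex=8.102, x_land=209.054, impact vy=-12.608
  bounce: vy ← 0.76·12.608 = 9.582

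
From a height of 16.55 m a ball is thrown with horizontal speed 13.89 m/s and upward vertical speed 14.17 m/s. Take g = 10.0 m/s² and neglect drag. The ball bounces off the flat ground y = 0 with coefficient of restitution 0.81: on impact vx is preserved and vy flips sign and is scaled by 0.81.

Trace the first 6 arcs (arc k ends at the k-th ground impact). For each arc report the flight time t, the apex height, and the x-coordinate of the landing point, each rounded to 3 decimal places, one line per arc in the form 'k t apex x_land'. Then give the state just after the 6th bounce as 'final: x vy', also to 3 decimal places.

1 3.723 26.589 51.713
2 3.736 17.445 103.604
3 3.026 11.446 145.635
4 2.451 7.510 179.680
5 1.985 4.927 207.257
6 1.608 3.233 229.594
final: 229.594 6.513

Arc 1: start y=16.550, vy=14.170 → t=3.723, apex=26.589, x_land=51.713, impact vy=-23.061
  bounce: vy ← 0.81·23.061 = 18.679
Arc 2: start y=0.000, vy=18.679 → t=3.736, apex=17.445, x_land=103.604, impact vy=-18.679
  bounce: vy ← 0.81·18.679 = 15.130
Arc 3: start y=0.000, vy=15.130 → t=3.026, apex=11.446, x_land=145.635, impact vy=-15.130
  bounce: vy ← 0.81·15.130 = 12.255
Arc 4: start y=0.000, vy=12.255 → t=2.451, apex=7.510, x_land=179.680, impact vy=-12.255
  bounce: vy ← 0.81·12.255 = 9.927
Arc 5: start y=0.000, vy=9.927 → t=1.985, apex=4.927, x_land=207.257, impact vy=-9.927
  bounce: vy ← 0.81·9.927 = 8.041
Arc 6: start y=0.000, vy=8.041 → t=1.608, apex=3.233, x_land=229.594, impact vy=-8.041
  bounce: vy ← 0.81·8.041 = 6.513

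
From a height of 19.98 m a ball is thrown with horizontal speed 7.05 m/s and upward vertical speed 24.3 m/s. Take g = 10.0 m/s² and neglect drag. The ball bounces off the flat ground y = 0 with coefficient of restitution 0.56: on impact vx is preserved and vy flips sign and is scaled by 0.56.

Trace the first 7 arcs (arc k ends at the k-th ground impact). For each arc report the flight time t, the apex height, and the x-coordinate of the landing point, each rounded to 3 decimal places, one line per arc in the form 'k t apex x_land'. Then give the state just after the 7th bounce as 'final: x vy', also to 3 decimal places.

1 5.577 49.505 39.315
2 3.524 15.525 64.160
3 1.974 4.869 78.074
4 1.105 1.527 85.865
5 0.619 0.479 90.228
6 0.347 0.150 92.672
7 0.194 0.047 94.040
final: 94.040 0.543

Arc 1: start y=19.980, vy=24.300 → t=5.577, apex=49.505, x_land=39.315, impact vy=-31.466
  bounce: vy ← 0.56·31.466 = 17.621
Arc 2: start y=0.000, vy=17.621 → t=3.524, apex=15.525, x_land=64.160, impact vy=-17.621
  bounce: vy ← 0.56·17.621 = 9.868
Arc 3: start y=0.000, vy=9.868 → t=1.974, apex=4.869, x_land=78.074, impact vy=-9.868
  bounce: vy ← 0.56·9.868 = 5.526
Arc 4: start y=0.000, vy=5.526 → t=1.105, apex=1.527, x_land=85.865, impact vy=-5.526
  bounce: vy ← 0.56·5.526 = 3.094
Arc 5: start y=0.000, vy=3.094 → t=0.619, apex=0.479, x_land=90.228, impact vy=-3.094
  bounce: vy ← 0.56·3.094 = 1.733
Arc 6: start y=0.000, vy=1.733 → t=0.347, apex=0.150, x_land=92.672, impact vy=-1.733
  bounce: vy ← 0.56·1.733 = 0.970
Arc 7: start y=0.000, vy=0.970 → t=0.194, apex=0.047, x_land=94.040, impact vy=-0.970
  bounce: vy ← 0.56·0.970 = 0.543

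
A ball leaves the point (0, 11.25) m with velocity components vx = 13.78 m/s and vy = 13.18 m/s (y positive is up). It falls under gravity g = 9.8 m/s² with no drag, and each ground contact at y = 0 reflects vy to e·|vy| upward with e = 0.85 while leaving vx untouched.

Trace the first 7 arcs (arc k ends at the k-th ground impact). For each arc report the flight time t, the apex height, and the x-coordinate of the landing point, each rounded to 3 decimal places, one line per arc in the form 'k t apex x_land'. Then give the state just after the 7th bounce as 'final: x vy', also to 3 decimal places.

Arc 1: start y=11.250, vy=13.180 → t=3.371, apex=20.113, x_land=46.451, impact vy=-19.855
  bounce: vy ← 0.85·19.855 = 16.877
Arc 2: start y=0.000, vy=16.877 → t=3.444, apex=14.532, x_land=93.912, impact vy=-16.877
  bounce: vy ← 0.85·16.877 = 14.345
Arc 3: start y=0.000, vy=14.345 → t=2.928, apex=10.499, x_land=134.254, impact vy=-14.345
  bounce: vy ← 0.85·14.345 = 12.193
Arc 4: start y=0.000, vy=12.193 → t=2.488, apex=7.586, x_land=168.544, impact vy=-12.193
  bounce: vy ← 0.85·12.193 = 10.364
Arc 5: start y=0.000, vy=10.364 → t=2.115, apex=5.481, x_land=197.691, impact vy=-10.364
  bounce: vy ← 0.85·10.364 = 8.810
Arc 6: start y=0.000, vy=8.810 → t=1.798, apex=3.960, x_land=222.466, impact vy=-8.810
  bounce: vy ← 0.85·8.810 = 7.488
Arc 7: start y=0.000, vy=7.488 → t=1.528, apex=2.861, x_land=243.525, impact vy=-7.488
  bounce: vy ← 0.85·7.488 = 6.365

1 3.371 20.113 46.451
2 3.444 14.532 93.912
3 2.928 10.499 134.254
4 2.488 7.586 168.544
5 2.115 5.481 197.691
6 1.798 3.960 222.466
7 1.528 2.861 243.525
final: 243.525 6.365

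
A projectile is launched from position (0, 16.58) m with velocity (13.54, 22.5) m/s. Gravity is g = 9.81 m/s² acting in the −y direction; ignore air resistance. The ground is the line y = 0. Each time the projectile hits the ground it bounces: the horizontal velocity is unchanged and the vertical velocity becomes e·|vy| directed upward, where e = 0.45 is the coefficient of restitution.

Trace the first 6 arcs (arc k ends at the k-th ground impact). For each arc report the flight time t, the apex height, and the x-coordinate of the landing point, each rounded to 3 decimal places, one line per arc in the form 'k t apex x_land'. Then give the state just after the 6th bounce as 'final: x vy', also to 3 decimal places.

1 5.233 42.383 70.856
2 2.646 8.583 106.677
3 1.191 1.738 122.796
4 0.536 0.352 130.050
5 0.241 0.071 133.314
6 0.108 0.014 134.783
final: 134.783 0.239

Arc 1: start y=16.580, vy=22.500 → t=5.233, apex=42.383, x_land=70.856, impact vy=-28.837
  bounce: vy ← 0.45·28.837 = 12.976
Arc 2: start y=0.000, vy=12.976 → t=2.646, apex=8.583, x_land=106.677, impact vy=-12.976
  bounce: vy ← 0.45·12.976 = 5.839
Arc 3: start y=0.000, vy=5.839 → t=1.191, apex=1.738, x_land=122.796, impact vy=-5.839
  bounce: vy ← 0.45·5.839 = 2.628
Arc 4: start y=0.000, vy=2.628 → t=0.536, apex=0.352, x_land=130.050, impact vy=-2.628
  bounce: vy ← 0.45·2.628 = 1.182
Arc 5: start y=0.000, vy=1.182 → t=0.241, apex=0.071, x_land=133.314, impact vy=-1.182
  bounce: vy ← 0.45·1.182 = 0.532
Arc 6: start y=0.000, vy=0.532 → t=0.108, apex=0.014, x_land=134.783, impact vy=-0.532
  bounce: vy ← 0.45·0.532 = 0.239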